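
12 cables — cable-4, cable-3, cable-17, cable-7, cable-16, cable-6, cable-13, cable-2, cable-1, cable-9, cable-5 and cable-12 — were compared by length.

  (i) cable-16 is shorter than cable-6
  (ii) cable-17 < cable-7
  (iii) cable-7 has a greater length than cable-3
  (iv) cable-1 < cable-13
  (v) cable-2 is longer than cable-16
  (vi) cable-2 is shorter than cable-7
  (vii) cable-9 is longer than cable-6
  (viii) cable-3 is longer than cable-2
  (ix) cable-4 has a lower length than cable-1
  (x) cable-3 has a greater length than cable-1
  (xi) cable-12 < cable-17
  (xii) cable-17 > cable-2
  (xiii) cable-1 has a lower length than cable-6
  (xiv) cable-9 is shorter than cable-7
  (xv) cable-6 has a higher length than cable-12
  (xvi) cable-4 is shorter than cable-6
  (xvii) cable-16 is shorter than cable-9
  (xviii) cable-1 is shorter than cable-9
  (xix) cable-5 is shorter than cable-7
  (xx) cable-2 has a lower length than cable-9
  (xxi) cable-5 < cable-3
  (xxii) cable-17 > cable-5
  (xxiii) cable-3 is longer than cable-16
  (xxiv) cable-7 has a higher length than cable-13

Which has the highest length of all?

cable-4 is not greatest since cable-4 < cable-6; cable-5 is not greatest since cable-5 < cable-3; cable-16 is not greatest since cable-16 < cable-2; cable-12 is not greatest since cable-12 < cable-17; cable-1 is not greatest since cable-1 < cable-3; cable-2 is not greatest since cable-2 < cable-17; cable-13 is not greatest since cable-13 < cable-7; cable-17 is not greatest since cable-17 < cable-7; cable-6 is not greatest since cable-6 < cable-9; cable-3 is not greatest since cable-3 < cable-7; cable-9 is not greatest since cable-9 < cable-7.
Only cable-7 has nothing above it, so cable-7 is the highest length.

cable-7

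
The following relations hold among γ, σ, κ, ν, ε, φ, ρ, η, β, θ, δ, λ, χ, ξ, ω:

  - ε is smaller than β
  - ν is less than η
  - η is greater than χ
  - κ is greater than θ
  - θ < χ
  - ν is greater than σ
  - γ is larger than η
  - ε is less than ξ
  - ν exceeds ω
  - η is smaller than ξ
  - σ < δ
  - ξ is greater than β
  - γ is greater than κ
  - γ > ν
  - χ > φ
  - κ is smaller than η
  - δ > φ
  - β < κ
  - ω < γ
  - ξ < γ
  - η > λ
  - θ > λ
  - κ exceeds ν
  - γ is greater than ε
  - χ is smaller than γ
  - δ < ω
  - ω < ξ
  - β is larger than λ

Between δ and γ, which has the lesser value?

Chaining the given relations: δ < ω < ν < κ < η < ξ < γ.
So δ < γ; δ is the smaller of the two.

δ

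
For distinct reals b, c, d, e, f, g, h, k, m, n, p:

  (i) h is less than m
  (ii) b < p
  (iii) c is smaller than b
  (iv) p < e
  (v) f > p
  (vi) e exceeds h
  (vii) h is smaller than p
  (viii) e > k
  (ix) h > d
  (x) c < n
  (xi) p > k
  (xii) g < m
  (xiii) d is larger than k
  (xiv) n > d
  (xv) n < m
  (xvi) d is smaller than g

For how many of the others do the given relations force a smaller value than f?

The elements the relations force below f are k, c, d, b, h, p — no chain reaches any other.
That is 6.

6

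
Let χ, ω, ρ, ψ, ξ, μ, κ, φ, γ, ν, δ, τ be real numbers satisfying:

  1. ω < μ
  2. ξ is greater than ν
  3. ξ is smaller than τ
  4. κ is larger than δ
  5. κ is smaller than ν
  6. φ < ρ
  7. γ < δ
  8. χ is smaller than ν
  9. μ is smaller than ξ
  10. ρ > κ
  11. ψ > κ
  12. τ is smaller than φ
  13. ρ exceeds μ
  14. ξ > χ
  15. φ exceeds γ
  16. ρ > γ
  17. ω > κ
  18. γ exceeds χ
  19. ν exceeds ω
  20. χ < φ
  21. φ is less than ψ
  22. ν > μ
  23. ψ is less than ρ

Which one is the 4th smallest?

Piecing the relations together gives one ordering: χ < γ < δ < κ < ω < μ < ν < ξ < τ < φ < ψ < ρ.
The 4th smallest is κ.

κ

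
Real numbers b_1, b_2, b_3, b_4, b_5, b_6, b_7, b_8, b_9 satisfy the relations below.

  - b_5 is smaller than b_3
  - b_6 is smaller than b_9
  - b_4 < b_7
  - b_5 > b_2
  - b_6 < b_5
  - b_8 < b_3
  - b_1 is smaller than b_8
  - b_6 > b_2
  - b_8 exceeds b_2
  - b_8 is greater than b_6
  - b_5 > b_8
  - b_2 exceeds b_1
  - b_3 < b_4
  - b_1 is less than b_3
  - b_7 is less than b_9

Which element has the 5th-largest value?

b_5

Piecing the relations together gives one ordering: b_1 < b_2 < b_6 < b_8 < b_5 < b_3 < b_4 < b_7 < b_9.
The 5th largest is b_5.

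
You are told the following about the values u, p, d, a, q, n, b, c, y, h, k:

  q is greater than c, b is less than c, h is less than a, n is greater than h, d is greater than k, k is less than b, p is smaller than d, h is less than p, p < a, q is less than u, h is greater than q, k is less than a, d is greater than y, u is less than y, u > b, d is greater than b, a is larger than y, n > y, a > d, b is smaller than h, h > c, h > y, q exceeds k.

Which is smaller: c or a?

c

c < q and q < u give c < u.
With u < y: c < q < u < y.
Then y < h extends the chain to h.
With h < p: c < q < u < y < h < p.
With p < d: c < q < u < y < h < p < d.
Then d < a extends the chain to a.
So c < a; c is the smaller of the two.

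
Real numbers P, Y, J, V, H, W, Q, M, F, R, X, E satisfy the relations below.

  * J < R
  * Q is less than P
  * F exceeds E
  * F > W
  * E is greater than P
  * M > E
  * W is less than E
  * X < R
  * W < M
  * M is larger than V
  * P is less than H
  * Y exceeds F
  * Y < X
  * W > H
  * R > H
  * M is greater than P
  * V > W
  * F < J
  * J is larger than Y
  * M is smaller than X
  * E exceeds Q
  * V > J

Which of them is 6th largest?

The consecutive relations fix a unique order: Q < P < H < W < E < F < Y < J < V < M < X < R.
Counting 6 from the largest end gives Y.

Y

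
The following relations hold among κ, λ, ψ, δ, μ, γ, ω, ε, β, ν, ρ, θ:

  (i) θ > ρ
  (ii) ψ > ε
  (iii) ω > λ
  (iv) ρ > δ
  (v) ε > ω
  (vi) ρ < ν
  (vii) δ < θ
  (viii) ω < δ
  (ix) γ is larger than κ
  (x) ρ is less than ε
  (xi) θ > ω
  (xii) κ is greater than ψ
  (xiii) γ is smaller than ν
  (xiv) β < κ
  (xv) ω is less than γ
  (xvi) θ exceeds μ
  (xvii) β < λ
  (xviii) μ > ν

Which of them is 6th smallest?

The consecutive relations fix a unique order: β < λ < ω < δ < ρ < ε < ψ < κ < γ < ν < μ < θ.
Counting 6 from the smallest end gives ε.

ε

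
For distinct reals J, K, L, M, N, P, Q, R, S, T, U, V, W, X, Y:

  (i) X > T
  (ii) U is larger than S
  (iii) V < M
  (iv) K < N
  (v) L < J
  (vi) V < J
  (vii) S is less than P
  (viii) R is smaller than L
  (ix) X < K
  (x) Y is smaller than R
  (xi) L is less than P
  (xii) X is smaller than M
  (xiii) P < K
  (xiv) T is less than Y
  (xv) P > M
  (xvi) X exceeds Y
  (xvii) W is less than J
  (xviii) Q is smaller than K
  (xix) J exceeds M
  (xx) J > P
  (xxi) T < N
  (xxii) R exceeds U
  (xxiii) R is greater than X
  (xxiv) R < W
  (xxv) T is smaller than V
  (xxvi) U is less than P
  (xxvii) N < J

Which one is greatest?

J

Chaining downward from J: directly below it, V, M, L, P, W, N; then T, X, S, U, R, K; then Y, Q.
That covers every other element, and nothing is given above J, so J is the greatest.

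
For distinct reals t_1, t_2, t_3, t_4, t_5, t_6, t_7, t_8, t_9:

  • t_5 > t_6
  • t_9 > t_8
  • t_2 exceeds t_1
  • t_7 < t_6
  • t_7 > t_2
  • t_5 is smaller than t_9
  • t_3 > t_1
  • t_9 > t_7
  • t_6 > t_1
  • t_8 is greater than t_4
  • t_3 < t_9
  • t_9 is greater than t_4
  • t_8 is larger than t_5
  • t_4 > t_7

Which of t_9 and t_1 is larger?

The relevant relations are t_1 < t_2; t_2 < t_7; t_7 < t_6; t_6 < t_5; t_5 < t_8; t_8 < t_9.
Chaining these gives t_1 < t_2 < t_7 < t_6 < t_5 < t_8 < t_9.
So t_1 < t_9; t_9 is the larger of the two.

t_9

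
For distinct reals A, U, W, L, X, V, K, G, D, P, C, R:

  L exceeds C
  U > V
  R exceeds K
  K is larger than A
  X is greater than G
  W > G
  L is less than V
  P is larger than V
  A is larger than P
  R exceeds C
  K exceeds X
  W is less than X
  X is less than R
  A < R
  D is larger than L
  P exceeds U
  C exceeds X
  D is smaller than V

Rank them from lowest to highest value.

Nothing is placed below G, so it is least; from there G < W; W < X; X < C; C < L; L < D; D < V; V < U; U < P; P < A; A < K; K < R, each given directly.

G < W < X < C < L < D < V < U < P < A < K < R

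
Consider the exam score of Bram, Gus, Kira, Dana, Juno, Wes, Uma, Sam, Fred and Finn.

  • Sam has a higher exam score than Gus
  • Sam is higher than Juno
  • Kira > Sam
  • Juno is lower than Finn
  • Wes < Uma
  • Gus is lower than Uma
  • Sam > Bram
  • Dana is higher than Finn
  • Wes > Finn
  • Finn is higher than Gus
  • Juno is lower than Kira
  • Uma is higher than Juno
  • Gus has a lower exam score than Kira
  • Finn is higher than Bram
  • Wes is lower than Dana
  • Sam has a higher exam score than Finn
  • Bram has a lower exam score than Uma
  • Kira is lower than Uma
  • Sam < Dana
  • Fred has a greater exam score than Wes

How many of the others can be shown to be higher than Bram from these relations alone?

7

Directly above Bram: Finn, Sam, Uma.
One step further: Wes, Kira, Dana (6 so far).
One step further: Fred (7 so far).
Nothing else is reachable above Bram; 7 in all.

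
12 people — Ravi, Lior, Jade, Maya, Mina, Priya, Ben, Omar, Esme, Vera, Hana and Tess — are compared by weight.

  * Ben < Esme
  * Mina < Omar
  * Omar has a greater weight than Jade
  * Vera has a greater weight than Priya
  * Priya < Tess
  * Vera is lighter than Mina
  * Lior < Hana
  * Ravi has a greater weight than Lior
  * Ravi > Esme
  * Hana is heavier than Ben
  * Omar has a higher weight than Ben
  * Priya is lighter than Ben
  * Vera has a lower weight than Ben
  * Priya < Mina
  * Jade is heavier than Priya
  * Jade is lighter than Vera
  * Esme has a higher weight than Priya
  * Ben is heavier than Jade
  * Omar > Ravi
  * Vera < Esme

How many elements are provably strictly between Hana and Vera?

Chaining upward from Vera reaches: Ben, Esme, Ravi, Mina, Omar.
Chaining downward from Hana reaches: Priya, Lior, Jade, Ben.
Strictly between Vera and Hana are those in both lists: Ben — 1 element.

1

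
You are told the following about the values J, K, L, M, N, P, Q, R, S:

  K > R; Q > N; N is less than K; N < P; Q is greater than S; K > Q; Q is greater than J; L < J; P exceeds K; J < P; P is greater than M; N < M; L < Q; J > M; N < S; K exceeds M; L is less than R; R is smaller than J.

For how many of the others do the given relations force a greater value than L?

5

The elements the relations force above L are R, J, Q, K, P — no chain reaches any other.
That is 5.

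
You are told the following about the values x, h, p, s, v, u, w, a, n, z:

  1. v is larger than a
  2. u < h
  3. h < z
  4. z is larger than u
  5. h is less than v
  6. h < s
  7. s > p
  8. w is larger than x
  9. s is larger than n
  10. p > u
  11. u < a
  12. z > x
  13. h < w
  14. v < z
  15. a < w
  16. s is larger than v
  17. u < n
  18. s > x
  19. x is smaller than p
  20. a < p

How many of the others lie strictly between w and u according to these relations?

The relations place u below w. An element lies strictly between them when it is forced above u and also forced below w.
Above u: {n, h, a, v, p, s, z}. Below w: {x, h, a}.
Intersection: {h, a} — 2.

2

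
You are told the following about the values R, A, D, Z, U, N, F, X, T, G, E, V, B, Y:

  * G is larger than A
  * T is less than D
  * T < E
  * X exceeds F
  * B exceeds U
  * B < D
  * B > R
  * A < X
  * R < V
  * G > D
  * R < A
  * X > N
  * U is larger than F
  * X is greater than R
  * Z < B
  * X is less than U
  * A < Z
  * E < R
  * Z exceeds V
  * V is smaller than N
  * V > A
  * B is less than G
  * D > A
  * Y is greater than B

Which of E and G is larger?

G

Chaining the given relations: E < R < A < V < N < X < U < B < D < G.
So E < G; G is the larger of the two.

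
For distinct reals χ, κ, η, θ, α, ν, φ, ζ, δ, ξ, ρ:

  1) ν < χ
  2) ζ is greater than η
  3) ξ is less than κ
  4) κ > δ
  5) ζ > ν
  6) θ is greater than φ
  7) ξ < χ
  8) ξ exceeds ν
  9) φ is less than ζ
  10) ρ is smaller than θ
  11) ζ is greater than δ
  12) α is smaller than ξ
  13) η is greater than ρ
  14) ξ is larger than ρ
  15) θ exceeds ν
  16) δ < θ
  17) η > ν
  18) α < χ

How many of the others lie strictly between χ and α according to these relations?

The relations place α below χ. An element lies strictly between them when it is forced above α and also forced below χ.
Above α: {ξ, κ}. Below χ: {ν, ρ, ξ}.
Intersection: {ξ} — 1.

1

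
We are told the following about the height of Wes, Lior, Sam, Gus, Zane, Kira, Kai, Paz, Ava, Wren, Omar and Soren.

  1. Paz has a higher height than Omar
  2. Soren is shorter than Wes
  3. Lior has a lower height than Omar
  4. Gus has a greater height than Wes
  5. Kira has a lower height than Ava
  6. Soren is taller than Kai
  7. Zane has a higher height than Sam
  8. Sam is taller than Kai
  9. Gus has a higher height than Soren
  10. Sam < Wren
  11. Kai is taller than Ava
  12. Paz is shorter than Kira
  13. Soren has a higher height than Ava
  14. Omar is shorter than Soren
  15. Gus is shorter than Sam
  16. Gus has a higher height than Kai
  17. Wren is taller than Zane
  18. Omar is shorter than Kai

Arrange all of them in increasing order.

Lior < Omar < Paz < Kira < Ava < Kai < Soren < Wes < Gus < Sam < Zane < Wren

Each adjacent pair is fixed by a given relation: Lior < Omar; Omar < Paz; Paz < Kira; Kira < Ava; Ava < Kai; Kai < Soren; Soren < Wes; Wes < Gus; Gus < Sam; Sam < Zane; Zane < Wren. Chaining them end to end gives the full order.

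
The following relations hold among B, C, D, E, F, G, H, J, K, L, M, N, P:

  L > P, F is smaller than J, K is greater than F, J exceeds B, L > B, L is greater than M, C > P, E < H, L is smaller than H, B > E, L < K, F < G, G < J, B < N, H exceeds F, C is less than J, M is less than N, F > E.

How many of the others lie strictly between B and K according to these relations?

Chaining upward from B reaches: N, L, H, J.
Chaining downward from K reaches: E, M, P, F, L.
Strictly between B and K are those in both lists: L — 1 element.

1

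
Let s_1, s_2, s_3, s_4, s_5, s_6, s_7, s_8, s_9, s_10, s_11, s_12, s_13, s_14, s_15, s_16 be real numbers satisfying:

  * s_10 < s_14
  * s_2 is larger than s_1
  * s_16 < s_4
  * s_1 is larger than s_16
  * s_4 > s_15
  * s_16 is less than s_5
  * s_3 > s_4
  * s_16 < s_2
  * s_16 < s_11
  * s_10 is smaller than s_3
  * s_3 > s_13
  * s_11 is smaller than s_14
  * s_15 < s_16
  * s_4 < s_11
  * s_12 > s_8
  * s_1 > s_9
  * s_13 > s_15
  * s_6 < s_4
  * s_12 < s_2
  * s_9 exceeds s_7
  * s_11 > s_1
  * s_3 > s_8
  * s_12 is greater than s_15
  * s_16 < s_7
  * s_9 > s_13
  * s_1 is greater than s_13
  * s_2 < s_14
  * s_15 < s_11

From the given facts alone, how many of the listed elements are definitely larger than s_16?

9

From s_16 the given relations immediately reach s_7, s_5, s_1, s_2, s_4, s_11.
From those, s_9, s_3, s_14 — 9 in total.
No other element is forced above s_16 by the given relations, so the count is 9.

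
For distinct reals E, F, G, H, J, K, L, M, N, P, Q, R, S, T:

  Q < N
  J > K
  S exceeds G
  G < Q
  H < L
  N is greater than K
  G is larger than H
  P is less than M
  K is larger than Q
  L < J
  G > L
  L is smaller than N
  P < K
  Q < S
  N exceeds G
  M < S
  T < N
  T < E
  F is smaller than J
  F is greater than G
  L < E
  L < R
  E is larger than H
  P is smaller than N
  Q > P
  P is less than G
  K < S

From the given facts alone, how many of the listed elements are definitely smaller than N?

7

Directly below N: T, L, P, G, Q, K.
One step further: H (7 so far).
Nothing else is reachable below N; 7 in all.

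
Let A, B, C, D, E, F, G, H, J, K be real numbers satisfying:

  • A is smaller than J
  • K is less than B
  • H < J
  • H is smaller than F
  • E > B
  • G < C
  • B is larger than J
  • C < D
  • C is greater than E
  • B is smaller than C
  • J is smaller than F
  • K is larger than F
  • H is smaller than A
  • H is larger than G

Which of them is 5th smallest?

F

Chaining the given pairs: G < H < A < J < F < K < B < E < C < D.
Counting 5 from the smallest end gives F.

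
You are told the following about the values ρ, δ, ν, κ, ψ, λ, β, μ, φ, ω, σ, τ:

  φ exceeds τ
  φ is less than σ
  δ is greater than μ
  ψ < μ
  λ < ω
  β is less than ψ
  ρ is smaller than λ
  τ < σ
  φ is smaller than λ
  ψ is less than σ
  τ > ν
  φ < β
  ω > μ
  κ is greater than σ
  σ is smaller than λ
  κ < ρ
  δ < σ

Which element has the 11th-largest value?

τ

Piecing the relations together gives one ordering: ν < τ < φ < β < ψ < μ < δ < σ < κ < ρ < λ < ω.
The 11th largest is τ.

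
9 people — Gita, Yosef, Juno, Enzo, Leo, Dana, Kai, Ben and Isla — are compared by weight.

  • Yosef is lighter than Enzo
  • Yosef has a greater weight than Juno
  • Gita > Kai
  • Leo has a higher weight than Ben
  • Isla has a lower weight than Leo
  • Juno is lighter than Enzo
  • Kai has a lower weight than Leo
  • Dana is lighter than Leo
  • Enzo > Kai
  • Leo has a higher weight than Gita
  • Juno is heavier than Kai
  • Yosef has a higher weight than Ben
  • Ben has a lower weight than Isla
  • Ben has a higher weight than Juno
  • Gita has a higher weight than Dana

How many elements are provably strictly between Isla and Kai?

Chaining upward from Kai reaches: Juno, Ben, Gita, Leo, Yosef, Enzo.
Chaining downward from Isla reaches: Juno, Ben.
Strictly between Kai and Isla are those in both lists: Juno, Ben — 2 elements.

2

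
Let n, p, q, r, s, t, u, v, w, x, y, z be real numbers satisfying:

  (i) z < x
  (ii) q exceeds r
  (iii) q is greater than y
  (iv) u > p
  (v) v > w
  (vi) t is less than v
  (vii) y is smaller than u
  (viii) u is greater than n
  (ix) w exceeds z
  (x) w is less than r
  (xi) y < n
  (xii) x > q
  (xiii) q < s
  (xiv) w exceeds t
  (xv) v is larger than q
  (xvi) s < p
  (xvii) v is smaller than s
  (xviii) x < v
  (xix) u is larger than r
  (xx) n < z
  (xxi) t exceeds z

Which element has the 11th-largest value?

The consecutive relations fix a unique order: y < n < z < t < w < r < q < x < v < s < p < u.
Counting 11 from the largest end gives n.

n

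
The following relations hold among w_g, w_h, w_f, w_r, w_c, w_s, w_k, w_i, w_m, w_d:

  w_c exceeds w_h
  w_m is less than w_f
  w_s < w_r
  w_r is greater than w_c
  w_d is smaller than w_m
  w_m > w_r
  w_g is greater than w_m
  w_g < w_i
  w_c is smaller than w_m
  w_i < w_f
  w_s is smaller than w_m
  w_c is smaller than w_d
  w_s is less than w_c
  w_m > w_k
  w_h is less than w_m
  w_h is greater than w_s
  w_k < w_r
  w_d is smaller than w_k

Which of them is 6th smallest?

w_r

The consecutive relations fix a unique order: w_s < w_h < w_c < w_d < w_k < w_r < w_m < w_g < w_i < w_f.
The 6th smallest is w_r.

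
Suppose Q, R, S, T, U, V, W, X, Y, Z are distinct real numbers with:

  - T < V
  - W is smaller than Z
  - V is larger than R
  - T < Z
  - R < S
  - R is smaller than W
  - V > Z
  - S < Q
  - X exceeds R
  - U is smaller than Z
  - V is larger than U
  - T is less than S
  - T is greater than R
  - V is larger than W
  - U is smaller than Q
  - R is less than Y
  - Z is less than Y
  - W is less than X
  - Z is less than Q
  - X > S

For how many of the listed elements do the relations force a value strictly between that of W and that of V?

1

Chaining upward from W reaches: Z, X, Q, Y.
Chaining downward from V reaches: R, U, T, Z.
Strictly between W and V are those in both lists: Z — 1 element.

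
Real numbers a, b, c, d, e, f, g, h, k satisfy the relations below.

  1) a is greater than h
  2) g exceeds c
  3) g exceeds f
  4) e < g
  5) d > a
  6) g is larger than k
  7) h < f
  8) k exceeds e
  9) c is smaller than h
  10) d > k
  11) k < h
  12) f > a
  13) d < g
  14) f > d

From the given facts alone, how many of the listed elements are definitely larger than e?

6

The elements the relations force above e are k, h, a, d, f, g — no chain reaches any other.
That is 6.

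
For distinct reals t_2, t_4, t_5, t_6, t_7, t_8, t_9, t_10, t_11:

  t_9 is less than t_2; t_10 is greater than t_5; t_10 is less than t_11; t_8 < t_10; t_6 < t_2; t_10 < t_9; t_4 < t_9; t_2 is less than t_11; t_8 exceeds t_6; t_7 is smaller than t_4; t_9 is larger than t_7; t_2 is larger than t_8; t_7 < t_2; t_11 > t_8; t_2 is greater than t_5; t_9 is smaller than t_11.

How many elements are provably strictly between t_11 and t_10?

2

Chaining upward from t_10 reaches: t_9, t_2.
Chaining downward from t_11 reaches: t_5, t_6, t_8, t_7, t_4, t_9, t_2.
Strictly between t_10 and t_11 are those in both lists: t_9, t_2 — 2 elements.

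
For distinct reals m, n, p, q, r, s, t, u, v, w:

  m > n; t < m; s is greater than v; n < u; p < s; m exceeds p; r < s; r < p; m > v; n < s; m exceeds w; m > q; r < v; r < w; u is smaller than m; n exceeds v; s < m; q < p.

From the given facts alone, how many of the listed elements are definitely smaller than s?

The elements the relations force below s are r, v, q, p, n — no chain reaches any other.
That is 5.

5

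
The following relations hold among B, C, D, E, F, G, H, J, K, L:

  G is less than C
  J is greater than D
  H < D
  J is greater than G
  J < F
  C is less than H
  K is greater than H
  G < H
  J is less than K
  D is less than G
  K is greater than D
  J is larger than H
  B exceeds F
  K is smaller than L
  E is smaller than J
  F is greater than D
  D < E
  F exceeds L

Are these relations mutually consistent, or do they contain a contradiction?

inconsistent

We have D < G stated directly, yet also G < C < H < D by chaining the others — so G < D. Contradiction.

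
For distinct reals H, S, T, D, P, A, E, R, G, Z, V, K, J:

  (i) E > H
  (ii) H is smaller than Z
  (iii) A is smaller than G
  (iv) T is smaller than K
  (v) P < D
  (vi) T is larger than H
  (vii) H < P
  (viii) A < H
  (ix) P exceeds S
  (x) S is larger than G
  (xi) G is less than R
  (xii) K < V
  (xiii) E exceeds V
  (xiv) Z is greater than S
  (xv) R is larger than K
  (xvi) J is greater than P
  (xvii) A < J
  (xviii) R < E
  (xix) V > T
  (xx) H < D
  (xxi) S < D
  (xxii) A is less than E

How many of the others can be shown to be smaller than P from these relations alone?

Directly below P: H, S.
One step further: A, G (4 so far).
No other element is forced below P by the given relations, so the count is 4.

4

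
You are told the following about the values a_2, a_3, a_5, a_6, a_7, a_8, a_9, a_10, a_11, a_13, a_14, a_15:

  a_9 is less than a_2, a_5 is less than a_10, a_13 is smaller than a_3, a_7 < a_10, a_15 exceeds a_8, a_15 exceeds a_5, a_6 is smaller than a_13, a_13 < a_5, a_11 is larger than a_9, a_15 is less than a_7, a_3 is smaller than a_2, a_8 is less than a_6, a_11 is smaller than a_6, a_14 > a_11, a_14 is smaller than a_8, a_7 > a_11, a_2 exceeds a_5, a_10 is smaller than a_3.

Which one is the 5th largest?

The consecutive relations fix a unique order: a_9 < a_11 < a_14 < a_8 < a_6 < a_13 < a_5 < a_15 < a_7 < a_10 < a_3 < a_2.
Counting 5 from the largest end gives a_15.

a_15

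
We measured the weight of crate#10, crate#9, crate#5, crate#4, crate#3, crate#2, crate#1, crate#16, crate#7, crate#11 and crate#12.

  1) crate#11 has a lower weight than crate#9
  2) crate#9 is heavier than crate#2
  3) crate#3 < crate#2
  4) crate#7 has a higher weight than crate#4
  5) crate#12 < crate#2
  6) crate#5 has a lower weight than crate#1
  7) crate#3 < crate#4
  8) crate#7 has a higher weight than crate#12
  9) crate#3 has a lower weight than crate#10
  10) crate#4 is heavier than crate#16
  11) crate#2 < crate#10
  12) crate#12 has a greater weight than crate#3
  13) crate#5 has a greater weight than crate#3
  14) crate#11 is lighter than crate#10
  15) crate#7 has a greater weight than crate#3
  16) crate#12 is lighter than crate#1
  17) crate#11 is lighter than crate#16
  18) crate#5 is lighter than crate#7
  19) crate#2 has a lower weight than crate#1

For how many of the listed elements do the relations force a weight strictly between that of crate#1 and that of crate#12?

The relations place crate#12 below crate#1. An element lies strictly between them when it is forced above crate#12 and also forced below crate#1.
Above crate#12: {crate#2, crate#9, crate#10, crate#7}. Below crate#1: {crate#3, crate#2, crate#5}.
Intersection: {crate#2} — 1.

1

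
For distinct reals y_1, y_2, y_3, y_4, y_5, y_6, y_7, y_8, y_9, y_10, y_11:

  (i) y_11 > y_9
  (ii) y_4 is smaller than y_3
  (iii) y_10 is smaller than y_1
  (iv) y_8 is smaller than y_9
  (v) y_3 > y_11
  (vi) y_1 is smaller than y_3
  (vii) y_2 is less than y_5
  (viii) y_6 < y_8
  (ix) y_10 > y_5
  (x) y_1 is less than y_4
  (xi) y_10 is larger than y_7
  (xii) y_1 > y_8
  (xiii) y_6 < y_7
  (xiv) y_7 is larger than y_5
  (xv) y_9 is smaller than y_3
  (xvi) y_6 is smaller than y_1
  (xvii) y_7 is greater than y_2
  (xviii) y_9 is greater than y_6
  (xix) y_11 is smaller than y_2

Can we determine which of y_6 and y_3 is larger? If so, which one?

The relevant relations are y_6 < y_8; y_8 < y_9; y_9 < y_11; y_11 < y_2; y_2 < y_5; y_5 < y_7; y_7 < y_10; y_10 < y_1; y_1 < y_4; y_4 < y_3.
Chaining these gives y_6 < y_8 < y_9 < y_11 < y_2 < y_5 < y_7 < y_10 < y_1 < y_4 < y_3.
So y_3 is larger.

y_3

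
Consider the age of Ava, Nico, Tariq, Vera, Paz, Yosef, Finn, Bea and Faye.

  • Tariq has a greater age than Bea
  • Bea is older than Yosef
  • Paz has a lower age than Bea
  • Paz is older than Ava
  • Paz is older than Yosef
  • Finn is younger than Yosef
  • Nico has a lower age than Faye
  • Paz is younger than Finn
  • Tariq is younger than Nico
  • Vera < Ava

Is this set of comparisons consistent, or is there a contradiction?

We have Yosef < Paz stated directly, yet also Paz < Finn < Yosef by chaining the others — so Paz < Yosef. Contradiction.

inconsistent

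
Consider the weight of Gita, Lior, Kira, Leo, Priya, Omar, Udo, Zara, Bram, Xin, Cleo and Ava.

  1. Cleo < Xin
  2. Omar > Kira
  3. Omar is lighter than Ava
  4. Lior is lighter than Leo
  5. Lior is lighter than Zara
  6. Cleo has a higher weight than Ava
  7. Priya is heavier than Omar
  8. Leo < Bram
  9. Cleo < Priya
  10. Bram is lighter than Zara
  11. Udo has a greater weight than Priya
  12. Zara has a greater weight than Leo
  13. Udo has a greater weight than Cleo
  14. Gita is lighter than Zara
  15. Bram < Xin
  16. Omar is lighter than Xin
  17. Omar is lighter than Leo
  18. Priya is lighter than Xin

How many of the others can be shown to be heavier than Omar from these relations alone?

Directly above Omar: Ava, Leo, Priya, Xin.
One step further: Cleo, Udo, Bram, Zara (8 so far).
Nothing else is reachable above Omar; 8 in all.

8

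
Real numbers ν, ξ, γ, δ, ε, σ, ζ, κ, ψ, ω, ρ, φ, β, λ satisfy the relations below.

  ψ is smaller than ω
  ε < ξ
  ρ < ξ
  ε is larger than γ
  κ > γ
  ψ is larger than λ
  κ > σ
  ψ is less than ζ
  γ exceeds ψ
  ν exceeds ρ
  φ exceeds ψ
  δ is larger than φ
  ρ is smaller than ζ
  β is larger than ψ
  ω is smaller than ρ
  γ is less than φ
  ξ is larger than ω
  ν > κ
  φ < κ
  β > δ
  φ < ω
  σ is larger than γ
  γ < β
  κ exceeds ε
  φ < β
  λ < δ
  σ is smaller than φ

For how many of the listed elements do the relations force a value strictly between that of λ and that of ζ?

The relations place λ below ζ. An element lies strictly between them when it is forced above λ and also forced below ζ.
Above λ: {ψ, γ, σ, φ, ω, δ, ε, κ, ρ, ν, β, ξ}. Below ζ: {ψ, γ, σ, φ, ω, ρ}.
Intersection: {ψ, γ, σ, φ, ω, ρ} — 6.

6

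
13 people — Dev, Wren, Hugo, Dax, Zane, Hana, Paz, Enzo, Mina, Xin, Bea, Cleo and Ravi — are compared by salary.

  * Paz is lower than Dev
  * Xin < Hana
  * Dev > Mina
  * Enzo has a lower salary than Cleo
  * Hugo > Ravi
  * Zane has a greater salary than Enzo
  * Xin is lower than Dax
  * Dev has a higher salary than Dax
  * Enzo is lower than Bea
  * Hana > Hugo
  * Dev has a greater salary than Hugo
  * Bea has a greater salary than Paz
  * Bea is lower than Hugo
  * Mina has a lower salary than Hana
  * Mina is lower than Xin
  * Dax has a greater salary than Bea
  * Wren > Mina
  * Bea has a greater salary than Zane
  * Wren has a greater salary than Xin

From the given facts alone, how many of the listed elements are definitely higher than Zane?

From Zane the given relations immediately reach Bea.
From those, Hugo, Dax — 3 in total.
From those, Hana, Dev — 5 in total.
Nothing else is reachable above Zane; 5 in all.

5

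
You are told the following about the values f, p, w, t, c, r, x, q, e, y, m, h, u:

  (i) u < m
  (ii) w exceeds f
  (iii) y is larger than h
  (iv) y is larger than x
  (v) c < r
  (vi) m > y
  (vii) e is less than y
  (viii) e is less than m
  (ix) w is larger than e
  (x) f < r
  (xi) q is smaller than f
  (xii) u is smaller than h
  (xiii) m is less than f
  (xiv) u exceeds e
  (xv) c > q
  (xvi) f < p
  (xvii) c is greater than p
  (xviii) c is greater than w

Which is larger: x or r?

r

Following the relations from x: x < y < m < f < p < c < r.
So x < r; r is the larger of the two.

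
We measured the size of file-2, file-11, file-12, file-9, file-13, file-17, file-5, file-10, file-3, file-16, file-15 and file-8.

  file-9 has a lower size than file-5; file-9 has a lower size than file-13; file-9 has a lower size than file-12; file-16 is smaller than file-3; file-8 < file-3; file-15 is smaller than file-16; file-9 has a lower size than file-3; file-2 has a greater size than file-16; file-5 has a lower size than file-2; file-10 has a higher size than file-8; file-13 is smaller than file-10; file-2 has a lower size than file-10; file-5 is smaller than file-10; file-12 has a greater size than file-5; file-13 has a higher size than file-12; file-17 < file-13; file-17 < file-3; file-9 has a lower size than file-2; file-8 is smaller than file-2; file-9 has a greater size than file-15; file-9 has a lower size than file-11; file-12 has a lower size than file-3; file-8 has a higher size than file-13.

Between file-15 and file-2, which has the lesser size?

Link the given pairs in sequence: file-15 < file-9; file-9 < file-12; file-12 < file-13; file-13 < file-8; file-8 < file-2.
Chaining these gives file-15 < file-9 < file-12 < file-13 < file-8 < file-2.
So file-15 < file-2; file-15 is the smaller of the two.

file-15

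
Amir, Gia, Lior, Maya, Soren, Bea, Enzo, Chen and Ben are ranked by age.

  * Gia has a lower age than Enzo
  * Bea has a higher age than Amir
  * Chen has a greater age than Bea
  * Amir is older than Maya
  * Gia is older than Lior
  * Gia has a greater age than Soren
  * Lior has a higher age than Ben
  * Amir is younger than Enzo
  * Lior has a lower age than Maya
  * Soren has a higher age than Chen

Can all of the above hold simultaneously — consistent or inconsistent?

Every relation is compatible with Ben < Lior < Maya < Amir < Bea < Chen < Soren < Gia < Enzo; the set is consistent.

consistent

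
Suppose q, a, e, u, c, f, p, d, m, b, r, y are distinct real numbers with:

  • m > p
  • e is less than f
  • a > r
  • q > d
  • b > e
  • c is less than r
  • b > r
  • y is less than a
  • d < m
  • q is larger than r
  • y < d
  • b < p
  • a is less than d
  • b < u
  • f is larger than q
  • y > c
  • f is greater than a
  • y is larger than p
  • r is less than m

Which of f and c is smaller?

The relevant relations are c < r; r < b; b < p; p < y; y < a; a < d; d < q; q < f.
Together: c < r < b < p < y < a < d < q < f.
So c < f; c is the smaller of the two.

c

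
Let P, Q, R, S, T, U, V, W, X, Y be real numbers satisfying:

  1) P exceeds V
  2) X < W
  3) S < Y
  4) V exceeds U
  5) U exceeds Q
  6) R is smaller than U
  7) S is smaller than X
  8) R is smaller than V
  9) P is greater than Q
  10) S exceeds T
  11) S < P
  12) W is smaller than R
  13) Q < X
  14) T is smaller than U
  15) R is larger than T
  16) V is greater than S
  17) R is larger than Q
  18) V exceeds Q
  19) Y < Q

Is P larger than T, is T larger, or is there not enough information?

T < S < Y < Q < X < W < R < U < V < P, by transitivity through S, Y, Q, X, W, R, U, V.
So P is larger.

P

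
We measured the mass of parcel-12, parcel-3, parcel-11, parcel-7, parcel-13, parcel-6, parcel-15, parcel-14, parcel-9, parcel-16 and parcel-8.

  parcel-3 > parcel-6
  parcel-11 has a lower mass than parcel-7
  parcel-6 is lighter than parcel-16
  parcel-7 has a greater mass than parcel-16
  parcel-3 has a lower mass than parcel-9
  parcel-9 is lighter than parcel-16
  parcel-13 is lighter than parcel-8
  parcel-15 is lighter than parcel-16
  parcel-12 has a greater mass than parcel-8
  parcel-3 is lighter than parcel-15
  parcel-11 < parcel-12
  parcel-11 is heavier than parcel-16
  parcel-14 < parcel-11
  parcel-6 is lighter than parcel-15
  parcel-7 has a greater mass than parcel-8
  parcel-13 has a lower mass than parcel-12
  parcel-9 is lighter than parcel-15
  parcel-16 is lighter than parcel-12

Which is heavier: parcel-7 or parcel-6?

parcel-7

Chaining the given relations: parcel-6 < parcel-3 < parcel-9 < parcel-15 < parcel-16 < parcel-11 < parcel-7.
So parcel-6 < parcel-7; parcel-7 is the heavier of the two.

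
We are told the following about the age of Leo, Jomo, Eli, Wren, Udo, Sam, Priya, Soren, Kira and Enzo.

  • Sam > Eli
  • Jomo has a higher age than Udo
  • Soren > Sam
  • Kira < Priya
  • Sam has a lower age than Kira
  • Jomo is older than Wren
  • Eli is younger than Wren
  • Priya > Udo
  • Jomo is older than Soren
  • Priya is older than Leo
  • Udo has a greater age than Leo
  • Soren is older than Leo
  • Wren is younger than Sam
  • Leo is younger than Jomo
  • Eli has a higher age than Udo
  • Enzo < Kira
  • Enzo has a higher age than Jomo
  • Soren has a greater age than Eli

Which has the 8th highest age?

The consecutive relations fix a unique order: Leo < Udo < Eli < Wren < Sam < Soren < Jomo < Enzo < Kira < Priya.
Counting 8 from the largest end gives Eli.

Eli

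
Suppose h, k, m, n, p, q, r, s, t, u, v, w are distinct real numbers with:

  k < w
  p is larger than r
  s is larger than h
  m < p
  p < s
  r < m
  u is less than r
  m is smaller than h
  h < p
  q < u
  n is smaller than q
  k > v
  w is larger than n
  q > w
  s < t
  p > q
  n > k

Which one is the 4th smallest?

Piecing the relations together gives one ordering: v < k < n < w < q < u < r < m < h < p < s < t.
The 4th smallest is w.

w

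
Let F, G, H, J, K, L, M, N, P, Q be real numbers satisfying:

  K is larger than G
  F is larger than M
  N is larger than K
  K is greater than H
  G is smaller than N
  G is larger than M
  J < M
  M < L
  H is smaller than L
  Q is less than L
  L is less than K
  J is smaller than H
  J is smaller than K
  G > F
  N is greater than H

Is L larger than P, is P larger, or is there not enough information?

Following every chain through P: nothing is chained to P.
L is not reached, and no chain runs the other way from L to P.
So the given relations leave the order of P and L undetermined.

undetermined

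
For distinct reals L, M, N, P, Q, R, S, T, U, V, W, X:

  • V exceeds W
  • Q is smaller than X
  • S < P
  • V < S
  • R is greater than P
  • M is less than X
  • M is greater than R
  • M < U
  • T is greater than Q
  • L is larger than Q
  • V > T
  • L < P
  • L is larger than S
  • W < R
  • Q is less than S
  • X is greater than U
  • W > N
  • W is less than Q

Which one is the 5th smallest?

V

Piecing the relations together gives one ordering: N < W < Q < T < V < S < L < P < R < M < U < X.
The 5th smallest is V.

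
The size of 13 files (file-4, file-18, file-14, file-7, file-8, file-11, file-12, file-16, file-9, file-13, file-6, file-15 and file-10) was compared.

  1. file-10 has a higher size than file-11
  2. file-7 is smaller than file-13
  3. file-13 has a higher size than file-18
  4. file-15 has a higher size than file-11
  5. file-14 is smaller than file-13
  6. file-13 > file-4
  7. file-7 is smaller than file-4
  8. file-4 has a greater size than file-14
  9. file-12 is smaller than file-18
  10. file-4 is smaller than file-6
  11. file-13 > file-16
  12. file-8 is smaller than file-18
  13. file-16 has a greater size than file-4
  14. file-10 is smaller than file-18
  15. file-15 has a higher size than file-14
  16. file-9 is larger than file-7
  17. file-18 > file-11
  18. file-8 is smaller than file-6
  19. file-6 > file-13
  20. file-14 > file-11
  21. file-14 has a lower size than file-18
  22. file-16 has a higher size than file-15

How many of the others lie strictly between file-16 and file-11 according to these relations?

3

The relations place file-11 below file-16. An element lies strictly between them when it is forced above file-11 and also forced below file-16.
Above file-11: {file-14, file-4, file-15, file-10, file-18, file-13, file-6}. Below file-16: {file-14, file-7, file-4, file-15}.
Intersection: {file-14, file-4, file-15} — 3.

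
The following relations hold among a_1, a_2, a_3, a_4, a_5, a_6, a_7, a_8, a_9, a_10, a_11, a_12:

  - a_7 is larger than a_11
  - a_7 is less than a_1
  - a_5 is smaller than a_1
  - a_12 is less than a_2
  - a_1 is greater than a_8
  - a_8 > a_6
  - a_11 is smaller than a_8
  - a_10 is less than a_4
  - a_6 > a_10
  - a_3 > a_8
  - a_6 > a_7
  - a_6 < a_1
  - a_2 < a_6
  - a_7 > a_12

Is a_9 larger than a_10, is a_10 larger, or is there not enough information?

Following every chain through a_10: above a_10 we get a_6, a_8, a_4, a_1, a_3.
a_9 is not reached, and no chain runs the other way from a_9 to a_10.
So the given relations leave the order of a_10 and a_9 undetermined.

undetermined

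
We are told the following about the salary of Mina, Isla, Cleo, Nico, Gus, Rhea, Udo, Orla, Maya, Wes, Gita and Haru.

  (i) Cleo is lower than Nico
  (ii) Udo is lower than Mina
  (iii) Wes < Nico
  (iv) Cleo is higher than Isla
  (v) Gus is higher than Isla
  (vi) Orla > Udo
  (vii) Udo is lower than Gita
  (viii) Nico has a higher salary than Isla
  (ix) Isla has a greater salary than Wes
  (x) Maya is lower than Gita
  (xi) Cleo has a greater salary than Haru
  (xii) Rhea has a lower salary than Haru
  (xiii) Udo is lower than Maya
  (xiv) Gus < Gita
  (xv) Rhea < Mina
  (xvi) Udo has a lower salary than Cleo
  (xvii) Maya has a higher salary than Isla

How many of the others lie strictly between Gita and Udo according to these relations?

Chaining upward from Udo reaches: Maya, Mina, Cleo, Orla, Nico.
Chaining downward from Gita reaches: Wes, Isla, Gus, Maya.
Strictly between Udo and Gita are those in both lists: Maya — 1 element.

1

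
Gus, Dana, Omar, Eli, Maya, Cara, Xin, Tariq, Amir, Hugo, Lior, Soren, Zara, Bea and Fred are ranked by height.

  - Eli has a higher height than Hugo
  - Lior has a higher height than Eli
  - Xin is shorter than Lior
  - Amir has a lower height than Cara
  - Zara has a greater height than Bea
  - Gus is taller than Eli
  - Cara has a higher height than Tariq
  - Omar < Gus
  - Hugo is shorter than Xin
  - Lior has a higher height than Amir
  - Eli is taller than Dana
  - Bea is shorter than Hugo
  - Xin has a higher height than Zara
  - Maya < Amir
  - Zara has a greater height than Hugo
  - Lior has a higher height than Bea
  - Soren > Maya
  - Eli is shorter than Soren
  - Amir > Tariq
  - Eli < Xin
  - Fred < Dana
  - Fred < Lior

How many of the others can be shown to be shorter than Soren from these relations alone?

Directly below Soren: Eli, Maya.
One step further: Hugo, Dana (4 so far).
One step further: Fred, Bea (6 so far).
Nothing else is reachable below Soren; 6 in all.

6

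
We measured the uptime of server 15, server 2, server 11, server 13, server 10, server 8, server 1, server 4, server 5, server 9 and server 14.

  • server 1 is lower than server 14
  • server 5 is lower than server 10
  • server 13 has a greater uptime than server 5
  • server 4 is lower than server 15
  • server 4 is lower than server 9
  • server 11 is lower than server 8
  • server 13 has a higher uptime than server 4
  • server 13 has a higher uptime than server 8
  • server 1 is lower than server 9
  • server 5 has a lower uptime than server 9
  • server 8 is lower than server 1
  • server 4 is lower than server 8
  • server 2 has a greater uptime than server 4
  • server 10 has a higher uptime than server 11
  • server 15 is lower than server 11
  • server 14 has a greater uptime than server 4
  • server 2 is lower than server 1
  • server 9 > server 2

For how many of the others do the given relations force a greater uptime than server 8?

Directly above server 8: server 1, server 13.
One step further: server 14, server 9 (4 so far).
Nothing else is reachable above server 8; 4 in all.

4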